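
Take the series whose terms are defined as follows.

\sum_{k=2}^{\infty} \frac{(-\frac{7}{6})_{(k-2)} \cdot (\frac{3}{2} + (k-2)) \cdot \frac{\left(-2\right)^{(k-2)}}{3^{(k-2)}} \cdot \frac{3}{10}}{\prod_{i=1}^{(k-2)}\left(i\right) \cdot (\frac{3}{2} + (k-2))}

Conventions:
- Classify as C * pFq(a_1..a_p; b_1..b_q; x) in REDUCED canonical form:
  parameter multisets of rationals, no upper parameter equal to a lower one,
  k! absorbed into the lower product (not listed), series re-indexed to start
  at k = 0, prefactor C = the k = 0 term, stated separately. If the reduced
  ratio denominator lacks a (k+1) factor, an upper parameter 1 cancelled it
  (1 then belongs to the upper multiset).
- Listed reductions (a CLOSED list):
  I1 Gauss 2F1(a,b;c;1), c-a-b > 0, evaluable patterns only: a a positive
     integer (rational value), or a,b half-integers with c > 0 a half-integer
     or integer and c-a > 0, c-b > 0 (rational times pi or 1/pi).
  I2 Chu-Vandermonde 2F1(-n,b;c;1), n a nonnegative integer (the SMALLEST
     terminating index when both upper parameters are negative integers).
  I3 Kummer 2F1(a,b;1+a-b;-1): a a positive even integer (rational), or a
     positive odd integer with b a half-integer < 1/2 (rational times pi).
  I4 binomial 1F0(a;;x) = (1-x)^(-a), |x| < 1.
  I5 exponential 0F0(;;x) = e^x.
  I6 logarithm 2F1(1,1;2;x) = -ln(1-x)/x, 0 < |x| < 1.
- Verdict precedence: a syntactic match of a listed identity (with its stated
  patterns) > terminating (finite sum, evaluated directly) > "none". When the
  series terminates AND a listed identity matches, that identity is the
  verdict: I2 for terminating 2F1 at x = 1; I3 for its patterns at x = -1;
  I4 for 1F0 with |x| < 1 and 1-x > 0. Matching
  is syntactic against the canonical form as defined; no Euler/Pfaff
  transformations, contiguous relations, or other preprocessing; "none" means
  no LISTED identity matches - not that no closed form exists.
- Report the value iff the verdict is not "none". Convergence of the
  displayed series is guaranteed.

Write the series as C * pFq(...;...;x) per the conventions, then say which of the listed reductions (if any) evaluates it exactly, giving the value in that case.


Prefactor \frac{3}{10}, argument -\frac{2}{3}: 1F0 with upper {-\frac{7}{6}} over lower {-}. Verdict: binomial (I4) applies (the 1F0 binomial series: exponent 7/6, x = -\frac{2}{3}). Hence: \frac{3}{10} \cdot \left(\frac{5}{3}\right)^{\frac{7}{6}}.

The tell: with t_0 = \frac{3}{10}, the product of the first k integers (C = 3/10) is k!.
Ratio: r(k) = -\frac{2}{3} * (k-\frac{7}{6}) / [(k+1)] - poly over poly, x = -\frac{2}{3} from leading terms; C = \frac{3}{10} at k = 0.


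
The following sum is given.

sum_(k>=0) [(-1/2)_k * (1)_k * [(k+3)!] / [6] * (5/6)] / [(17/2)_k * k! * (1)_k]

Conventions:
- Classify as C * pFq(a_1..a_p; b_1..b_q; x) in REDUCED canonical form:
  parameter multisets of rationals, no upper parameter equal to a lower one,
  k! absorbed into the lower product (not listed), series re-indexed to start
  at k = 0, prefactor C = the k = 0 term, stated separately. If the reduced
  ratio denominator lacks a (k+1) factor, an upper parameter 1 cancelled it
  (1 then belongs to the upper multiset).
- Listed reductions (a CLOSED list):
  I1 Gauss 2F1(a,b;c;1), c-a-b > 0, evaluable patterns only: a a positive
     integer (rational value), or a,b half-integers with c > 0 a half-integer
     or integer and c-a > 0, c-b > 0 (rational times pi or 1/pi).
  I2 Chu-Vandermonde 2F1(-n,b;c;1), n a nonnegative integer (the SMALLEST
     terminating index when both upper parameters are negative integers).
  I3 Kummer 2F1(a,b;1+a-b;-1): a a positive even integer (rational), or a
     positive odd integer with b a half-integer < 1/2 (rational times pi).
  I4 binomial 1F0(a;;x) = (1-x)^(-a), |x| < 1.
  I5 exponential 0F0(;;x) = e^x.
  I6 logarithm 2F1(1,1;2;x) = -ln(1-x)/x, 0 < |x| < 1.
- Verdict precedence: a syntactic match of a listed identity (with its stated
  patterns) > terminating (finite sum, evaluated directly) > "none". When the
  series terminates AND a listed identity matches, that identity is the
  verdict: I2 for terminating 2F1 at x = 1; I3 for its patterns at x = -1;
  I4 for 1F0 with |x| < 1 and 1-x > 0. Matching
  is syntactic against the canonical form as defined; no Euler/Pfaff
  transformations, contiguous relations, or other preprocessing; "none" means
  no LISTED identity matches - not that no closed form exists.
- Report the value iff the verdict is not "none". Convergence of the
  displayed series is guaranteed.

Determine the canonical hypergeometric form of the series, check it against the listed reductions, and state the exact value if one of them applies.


First insight: t_0 = 5/6 here, and the factorial ratio (C = 5/6, x = 1) (k+a-1)!/(a-1)! is a rising factorial (a)_k.
Term ratio: r(k) = 1 * (k-1/2) (k+4) / [(k+17/2) (k+1)] ; factor over Q: parameters, x = 1, and C = 5/6.

x = 1 here; the reduced form reads 2F1, upper {-1/2, 4}, lower {17/2}, C = 5/6. Verdict: Gauss (I1, integer-parameter pattern) matches (x = 1: the Gamma ratio telescopes since c-a-b = 5 > 0 and a = 4 in Z>0). Sum: 2145/3584.


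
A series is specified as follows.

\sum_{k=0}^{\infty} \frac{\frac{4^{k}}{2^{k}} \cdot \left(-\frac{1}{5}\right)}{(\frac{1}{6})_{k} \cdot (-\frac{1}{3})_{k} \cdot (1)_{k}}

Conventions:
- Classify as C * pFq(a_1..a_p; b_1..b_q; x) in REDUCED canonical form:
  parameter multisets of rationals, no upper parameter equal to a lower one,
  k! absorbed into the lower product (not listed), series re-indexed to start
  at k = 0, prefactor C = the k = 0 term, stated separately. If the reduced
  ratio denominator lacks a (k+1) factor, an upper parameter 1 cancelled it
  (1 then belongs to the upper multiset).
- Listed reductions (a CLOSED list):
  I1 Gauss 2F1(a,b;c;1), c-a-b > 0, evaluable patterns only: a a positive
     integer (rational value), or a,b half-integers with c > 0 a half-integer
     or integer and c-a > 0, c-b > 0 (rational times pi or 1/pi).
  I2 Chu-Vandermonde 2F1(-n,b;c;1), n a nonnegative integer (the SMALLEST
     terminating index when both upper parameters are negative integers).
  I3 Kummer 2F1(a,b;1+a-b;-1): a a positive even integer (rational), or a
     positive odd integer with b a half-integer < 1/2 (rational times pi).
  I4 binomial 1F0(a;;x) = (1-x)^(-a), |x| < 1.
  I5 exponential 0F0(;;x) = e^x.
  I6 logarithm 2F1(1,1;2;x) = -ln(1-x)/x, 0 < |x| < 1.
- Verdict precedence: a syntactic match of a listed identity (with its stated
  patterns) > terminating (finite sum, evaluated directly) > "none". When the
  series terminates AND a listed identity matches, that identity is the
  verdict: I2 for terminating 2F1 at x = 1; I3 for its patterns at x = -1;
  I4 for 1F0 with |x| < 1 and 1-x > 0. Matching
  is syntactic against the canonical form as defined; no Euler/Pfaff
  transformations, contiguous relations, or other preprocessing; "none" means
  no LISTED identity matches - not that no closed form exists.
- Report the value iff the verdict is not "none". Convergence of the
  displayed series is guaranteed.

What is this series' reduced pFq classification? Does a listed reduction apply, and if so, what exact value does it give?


At argument 2: a 0F2 with upper {-}, lower {-\frac{1}{3}, \frac{1}{6}}, scaled by C = -\frac{1}{5}. Verdict: none. Every listed pattern misses the 0F2 form at 2, upper {-}.

Key observation: with t_0 = -\frac{1}{5}, the two k-th powers (prefactor -1/5) combine into one argument.
Consecutive-term ratio: r(k) = 2 * 1 / [(k-\frac{1}{3}) (k+\frac{1}{6}) (k+1)] - poly over poly, x = 2 from leading terms; C = -\frac{1}{5} at k = 0.


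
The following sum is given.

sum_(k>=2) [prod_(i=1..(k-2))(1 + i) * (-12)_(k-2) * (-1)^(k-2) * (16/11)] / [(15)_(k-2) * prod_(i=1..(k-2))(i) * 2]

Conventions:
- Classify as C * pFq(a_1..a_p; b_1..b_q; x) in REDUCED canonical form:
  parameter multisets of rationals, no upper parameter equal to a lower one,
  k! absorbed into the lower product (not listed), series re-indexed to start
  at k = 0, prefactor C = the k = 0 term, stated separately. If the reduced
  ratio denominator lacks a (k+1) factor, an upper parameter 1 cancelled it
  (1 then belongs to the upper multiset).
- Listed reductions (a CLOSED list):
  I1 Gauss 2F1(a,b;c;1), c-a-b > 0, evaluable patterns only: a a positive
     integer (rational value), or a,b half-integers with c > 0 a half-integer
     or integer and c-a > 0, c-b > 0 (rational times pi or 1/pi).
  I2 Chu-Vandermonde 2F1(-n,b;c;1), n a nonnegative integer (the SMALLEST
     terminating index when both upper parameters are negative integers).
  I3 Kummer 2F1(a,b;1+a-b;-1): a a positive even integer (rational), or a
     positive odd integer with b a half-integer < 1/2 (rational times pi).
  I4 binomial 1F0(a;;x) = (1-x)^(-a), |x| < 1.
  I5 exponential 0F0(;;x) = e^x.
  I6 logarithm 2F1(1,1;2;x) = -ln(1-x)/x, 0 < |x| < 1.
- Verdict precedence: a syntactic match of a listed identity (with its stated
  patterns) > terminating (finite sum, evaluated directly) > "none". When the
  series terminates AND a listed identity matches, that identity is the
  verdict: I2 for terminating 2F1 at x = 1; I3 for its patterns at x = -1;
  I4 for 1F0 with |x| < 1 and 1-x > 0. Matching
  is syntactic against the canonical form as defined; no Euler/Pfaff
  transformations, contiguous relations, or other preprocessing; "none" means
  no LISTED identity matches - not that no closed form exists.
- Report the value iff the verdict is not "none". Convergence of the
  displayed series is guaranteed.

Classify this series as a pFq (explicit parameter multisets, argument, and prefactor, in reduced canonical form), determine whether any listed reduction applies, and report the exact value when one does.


The series (x = -1) is 2F1: upper {-12, 2}, lower {15}, prefactor 8/11. Verdict: the Kummer evaluation I3 fires (x = -1; c = 15 equals 1+a-b for upper {-12, 2}: listed pattern). Sum: 56/11.

Key observation: t_0 = 8/11 here, and the constant factors (C = 8/11) combine into one prefactor.
Adjacent-term ratio: r(k) = (-1) * (k-12) (k+2) / [(k+15) (k+1)] - rational in k, leading ratio (-1); with t_0 = 8/11, classification follows.


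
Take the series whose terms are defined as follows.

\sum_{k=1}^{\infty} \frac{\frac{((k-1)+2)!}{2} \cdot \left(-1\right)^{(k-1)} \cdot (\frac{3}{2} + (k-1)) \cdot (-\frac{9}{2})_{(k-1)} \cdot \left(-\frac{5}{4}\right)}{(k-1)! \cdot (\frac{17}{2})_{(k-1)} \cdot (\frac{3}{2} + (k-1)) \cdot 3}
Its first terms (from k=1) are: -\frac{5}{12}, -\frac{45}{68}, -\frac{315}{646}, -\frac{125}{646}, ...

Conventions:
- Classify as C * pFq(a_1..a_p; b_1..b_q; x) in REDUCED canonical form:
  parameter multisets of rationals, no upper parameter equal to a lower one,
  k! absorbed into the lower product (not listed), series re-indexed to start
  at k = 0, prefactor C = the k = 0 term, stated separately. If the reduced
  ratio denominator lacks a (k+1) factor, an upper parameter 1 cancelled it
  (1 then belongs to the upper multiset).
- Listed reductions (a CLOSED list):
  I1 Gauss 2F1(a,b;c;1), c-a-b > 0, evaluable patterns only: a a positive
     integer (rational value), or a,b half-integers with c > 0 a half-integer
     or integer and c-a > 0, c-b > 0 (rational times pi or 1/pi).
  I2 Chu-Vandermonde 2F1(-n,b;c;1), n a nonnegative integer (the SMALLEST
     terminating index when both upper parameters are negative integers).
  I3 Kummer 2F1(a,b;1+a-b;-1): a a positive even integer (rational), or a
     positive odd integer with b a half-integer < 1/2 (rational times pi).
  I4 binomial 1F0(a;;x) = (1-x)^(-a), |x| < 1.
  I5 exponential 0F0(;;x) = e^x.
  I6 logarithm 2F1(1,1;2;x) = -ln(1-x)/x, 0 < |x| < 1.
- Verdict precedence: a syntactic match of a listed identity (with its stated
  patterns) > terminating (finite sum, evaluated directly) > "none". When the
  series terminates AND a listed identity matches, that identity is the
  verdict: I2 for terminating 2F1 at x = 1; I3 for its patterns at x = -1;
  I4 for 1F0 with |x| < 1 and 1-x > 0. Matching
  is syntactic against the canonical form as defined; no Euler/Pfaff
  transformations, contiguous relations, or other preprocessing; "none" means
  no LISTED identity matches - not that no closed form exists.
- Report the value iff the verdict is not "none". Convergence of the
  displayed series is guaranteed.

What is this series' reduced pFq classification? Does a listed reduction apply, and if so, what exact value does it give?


Reduced: x = -1, 2F1, upper = {-\frac{9}{2}, 3}, lower = {\frac{17}{2}}, C = -\frac{5}{12}. Verdict: Kummer's theorem (I3) applies (x = -1; c = \frac{17}{2} equals 1+a-b for upper {-\frac{9}{2}, 3}: listed pattern). Exact value: \left(-\frac{75075}{131072}\right) \cdot \pi.

First insight: from the first term -\frac{5}{12}: the constant factors (C = -5/12, x = -1) combine into one prefactor.
Step ratio: r(k) = -1 * (k-\frac{9}{2}) (k+3) / [(k+\frac{17}{2}) (k+1)] - poly over poly, x = -1 from leading terms; C = -\frac{5}{12} at k = 0.


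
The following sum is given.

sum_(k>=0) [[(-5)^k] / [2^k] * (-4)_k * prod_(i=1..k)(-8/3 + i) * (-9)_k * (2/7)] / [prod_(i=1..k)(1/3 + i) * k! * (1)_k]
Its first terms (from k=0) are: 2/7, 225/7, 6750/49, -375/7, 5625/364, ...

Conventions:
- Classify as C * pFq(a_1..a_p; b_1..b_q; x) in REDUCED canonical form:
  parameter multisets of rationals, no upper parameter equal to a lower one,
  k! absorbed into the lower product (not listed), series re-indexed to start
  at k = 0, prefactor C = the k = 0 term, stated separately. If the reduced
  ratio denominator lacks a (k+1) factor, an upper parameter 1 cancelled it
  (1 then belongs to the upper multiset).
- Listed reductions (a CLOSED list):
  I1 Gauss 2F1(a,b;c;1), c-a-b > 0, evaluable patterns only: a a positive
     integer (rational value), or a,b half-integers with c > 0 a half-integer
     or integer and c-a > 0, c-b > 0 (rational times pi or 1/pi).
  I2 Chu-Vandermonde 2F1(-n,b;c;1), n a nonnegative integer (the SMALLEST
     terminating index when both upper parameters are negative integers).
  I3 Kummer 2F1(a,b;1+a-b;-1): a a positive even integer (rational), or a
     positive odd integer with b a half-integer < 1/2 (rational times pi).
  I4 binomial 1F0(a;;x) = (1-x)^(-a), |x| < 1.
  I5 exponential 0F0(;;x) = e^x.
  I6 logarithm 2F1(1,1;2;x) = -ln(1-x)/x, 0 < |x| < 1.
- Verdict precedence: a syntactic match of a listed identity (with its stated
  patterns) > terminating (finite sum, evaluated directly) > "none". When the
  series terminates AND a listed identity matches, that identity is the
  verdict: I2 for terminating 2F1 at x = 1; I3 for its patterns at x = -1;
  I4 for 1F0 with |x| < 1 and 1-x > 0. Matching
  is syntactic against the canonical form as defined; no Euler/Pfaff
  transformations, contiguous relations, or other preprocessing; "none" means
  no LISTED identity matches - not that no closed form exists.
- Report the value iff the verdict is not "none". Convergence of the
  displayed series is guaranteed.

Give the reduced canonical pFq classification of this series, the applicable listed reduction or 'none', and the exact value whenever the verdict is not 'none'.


Classification (C = 2/7): 3F2 with upper {-9, -4, -5/3}, lower {1, 4/3}, argument x = -5/2. Verdict: terminating - upper -4 stops the sum at k = 4; the 5 terms are added exactly. Exact value: 336503/2548.

The tell: t_0 = 2/7 here, and the lower running product (C = 2/7) is a rising factorial.
Adjacent-term ratio: r(k) = (-5/2) * (k-9) (k-4) (k-5/3) / [(k+1) (k+4/3) (k+1)] - rational; roots negated = parameters, x = (-5/2), C = 2/7.


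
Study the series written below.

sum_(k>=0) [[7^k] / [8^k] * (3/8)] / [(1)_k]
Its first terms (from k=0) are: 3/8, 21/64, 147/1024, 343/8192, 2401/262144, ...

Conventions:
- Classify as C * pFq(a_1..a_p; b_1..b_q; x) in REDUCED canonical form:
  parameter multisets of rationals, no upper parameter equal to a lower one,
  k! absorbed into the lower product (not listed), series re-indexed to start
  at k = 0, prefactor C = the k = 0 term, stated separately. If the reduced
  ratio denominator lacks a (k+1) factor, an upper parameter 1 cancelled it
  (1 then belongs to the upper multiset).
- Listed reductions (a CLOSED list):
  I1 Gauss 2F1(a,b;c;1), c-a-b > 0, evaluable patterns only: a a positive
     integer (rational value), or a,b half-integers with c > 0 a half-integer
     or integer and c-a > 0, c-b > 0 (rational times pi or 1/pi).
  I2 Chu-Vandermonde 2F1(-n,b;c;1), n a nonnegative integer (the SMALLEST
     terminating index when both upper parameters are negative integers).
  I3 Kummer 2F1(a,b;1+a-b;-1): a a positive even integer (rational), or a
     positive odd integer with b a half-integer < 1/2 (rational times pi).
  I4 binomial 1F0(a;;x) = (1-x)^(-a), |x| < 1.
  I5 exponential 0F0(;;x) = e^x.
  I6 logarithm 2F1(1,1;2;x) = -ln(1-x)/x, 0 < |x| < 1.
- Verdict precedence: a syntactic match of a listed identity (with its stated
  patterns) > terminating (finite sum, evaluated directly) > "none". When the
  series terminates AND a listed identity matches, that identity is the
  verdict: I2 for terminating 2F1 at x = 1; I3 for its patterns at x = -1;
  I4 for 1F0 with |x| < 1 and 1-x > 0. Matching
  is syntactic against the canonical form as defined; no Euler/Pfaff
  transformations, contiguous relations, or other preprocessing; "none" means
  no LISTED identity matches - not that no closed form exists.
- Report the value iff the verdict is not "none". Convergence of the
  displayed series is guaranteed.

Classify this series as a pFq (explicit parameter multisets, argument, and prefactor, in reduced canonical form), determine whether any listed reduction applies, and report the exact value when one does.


The series (x = 7/8) is 0F0: upper {-}, lower {-}, prefactor 3/8. Verdict: the exponential series (I5) applies (the 0F0 exponential series at x = 7/8). Hence: (3/8) * e^(7/8).

Structural cue: x = (7/8) and (1)_k (C = 3/8) is k! itself.
Consecutive-term ratio: r(k) = (7/8) * 1 / [(k+1)] - rational in k. x = (7/8); t_0 = 3/8; negate the roots.


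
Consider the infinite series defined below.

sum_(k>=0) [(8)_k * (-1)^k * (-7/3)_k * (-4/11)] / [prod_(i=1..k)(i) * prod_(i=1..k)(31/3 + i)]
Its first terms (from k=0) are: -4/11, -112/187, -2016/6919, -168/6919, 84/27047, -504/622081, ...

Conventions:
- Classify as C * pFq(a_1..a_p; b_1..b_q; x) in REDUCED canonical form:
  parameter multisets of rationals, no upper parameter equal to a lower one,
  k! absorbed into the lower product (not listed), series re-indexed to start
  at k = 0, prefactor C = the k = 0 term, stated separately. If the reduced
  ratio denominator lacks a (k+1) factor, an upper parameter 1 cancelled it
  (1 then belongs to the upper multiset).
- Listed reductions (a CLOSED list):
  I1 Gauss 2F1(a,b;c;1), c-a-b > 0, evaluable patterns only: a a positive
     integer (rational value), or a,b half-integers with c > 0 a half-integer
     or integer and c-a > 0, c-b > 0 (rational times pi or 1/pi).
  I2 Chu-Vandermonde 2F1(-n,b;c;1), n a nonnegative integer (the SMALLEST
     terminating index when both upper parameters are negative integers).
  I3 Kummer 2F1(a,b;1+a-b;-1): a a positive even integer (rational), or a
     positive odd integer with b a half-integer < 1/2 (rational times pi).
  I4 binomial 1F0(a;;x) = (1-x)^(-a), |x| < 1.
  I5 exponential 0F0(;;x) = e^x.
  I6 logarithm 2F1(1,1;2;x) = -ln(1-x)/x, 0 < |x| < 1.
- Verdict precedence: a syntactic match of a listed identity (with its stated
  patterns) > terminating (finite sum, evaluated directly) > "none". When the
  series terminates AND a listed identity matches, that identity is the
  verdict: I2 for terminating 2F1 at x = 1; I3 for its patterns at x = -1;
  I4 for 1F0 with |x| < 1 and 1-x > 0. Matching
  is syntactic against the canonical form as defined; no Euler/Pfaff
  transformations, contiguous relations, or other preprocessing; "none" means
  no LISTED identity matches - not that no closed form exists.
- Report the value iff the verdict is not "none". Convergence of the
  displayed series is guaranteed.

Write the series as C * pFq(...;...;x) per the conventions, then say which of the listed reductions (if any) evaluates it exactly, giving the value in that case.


x = -1 here; the reduced form reads 2F1, upper {-7/3, 8}, lower {34/3}, C = -4/11. Verdict: Kummer (I3) matches (x = -1; c = 34/3 equals 1+a-b for upper {-7/3, 8}: listed pattern). Exact value: -310/243.

The tell: x = (-1) and the product of the first k integers (C = -4/11) is k!.
Ratio: r(k) = (-1) * (k-7/3) (k+8) / [(k+34/3) (k+1)] - rational in k, leading ratio (-1); with t_0 = -4/11, classification follows.


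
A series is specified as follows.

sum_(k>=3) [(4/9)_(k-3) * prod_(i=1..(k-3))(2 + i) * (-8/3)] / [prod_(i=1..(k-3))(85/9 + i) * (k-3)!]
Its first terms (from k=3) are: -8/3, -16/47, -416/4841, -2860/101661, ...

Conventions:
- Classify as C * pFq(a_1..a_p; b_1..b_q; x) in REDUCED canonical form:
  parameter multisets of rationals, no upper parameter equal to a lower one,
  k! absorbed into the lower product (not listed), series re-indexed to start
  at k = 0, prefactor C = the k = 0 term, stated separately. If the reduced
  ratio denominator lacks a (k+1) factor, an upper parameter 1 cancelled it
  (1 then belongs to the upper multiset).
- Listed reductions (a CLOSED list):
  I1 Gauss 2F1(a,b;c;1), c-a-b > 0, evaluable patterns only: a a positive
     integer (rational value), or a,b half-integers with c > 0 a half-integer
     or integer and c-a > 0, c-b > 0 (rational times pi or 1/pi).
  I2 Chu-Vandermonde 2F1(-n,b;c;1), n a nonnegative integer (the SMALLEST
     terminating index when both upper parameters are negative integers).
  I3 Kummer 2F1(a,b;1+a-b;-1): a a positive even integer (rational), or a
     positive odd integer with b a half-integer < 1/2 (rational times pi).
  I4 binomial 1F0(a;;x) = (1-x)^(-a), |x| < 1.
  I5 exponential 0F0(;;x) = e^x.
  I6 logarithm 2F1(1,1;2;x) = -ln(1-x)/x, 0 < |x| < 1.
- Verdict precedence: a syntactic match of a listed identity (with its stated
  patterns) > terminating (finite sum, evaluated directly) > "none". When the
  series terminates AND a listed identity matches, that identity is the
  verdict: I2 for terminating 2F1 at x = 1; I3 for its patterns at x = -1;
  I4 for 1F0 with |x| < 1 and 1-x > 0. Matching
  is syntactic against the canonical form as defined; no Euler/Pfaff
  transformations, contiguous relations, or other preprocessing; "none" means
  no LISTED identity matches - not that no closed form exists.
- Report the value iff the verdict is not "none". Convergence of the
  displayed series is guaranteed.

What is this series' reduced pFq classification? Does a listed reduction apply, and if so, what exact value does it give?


Canonical form: C = -8/3 times 2F1 with upper {4/9, 3}, lower {94/9}, x = 1. Verdict at x = 1: the Gauss summation I1 matches (x = 1: the Gamma ratio telescopes since c-a-b = 7 > 0 and a = 3 in Z>0). Value: -432820/137781.

Structural cue: t_0 = -8/3 here, and the running product (C = -8/3, x = 1) telescopes to a rising factorial.
Consecutive-term ratio: r(k) = 1 * (k+4/9) (k+3) / [(k+94/9) (k+1)] - rational in k. x = 1; t_0 = -8/3; negate the roots.


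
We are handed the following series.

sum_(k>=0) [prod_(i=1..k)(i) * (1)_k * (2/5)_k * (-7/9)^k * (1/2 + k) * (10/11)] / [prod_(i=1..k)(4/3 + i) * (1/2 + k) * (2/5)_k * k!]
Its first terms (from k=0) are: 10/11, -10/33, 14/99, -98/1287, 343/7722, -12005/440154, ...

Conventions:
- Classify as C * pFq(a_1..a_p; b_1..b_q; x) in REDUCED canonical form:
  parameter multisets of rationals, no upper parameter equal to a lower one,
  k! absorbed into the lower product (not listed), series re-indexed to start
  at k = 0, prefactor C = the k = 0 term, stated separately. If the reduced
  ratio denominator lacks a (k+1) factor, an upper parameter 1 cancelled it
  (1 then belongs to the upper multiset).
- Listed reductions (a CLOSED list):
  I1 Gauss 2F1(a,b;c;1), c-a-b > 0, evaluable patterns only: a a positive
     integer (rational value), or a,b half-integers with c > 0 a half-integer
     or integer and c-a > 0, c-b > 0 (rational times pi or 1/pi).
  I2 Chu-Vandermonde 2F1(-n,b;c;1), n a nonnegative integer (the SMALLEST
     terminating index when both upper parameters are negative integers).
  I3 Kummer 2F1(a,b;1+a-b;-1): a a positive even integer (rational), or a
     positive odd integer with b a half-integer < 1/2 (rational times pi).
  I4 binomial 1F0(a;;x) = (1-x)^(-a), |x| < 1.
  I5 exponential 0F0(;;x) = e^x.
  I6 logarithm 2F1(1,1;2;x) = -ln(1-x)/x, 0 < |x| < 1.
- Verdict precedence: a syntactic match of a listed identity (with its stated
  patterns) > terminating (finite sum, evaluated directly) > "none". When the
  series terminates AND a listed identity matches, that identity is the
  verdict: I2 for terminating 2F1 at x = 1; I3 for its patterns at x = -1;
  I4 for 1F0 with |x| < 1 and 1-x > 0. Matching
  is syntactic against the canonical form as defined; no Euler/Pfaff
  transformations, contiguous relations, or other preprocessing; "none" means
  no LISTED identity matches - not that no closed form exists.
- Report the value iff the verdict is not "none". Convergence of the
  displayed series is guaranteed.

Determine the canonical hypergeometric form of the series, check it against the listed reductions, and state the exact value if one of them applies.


This is 10/11 * 2F1(1, 1; 7/3; -7/9) in reduced canonical form. Verdict: none. No listed pattern accepts 2F1(1, 1; 7/3; -7/9).

Structural cue: with t_0 = 10/11, striking the common factor k + 1/2 reduces the term (prefactor 10/11).
Term ratio: r(k) = (-7/9) * (k+1) (k+1) / [(k+7/3) (k+1)] ; factor over Q: parameters, x = (-7/9), and C = 10/11.


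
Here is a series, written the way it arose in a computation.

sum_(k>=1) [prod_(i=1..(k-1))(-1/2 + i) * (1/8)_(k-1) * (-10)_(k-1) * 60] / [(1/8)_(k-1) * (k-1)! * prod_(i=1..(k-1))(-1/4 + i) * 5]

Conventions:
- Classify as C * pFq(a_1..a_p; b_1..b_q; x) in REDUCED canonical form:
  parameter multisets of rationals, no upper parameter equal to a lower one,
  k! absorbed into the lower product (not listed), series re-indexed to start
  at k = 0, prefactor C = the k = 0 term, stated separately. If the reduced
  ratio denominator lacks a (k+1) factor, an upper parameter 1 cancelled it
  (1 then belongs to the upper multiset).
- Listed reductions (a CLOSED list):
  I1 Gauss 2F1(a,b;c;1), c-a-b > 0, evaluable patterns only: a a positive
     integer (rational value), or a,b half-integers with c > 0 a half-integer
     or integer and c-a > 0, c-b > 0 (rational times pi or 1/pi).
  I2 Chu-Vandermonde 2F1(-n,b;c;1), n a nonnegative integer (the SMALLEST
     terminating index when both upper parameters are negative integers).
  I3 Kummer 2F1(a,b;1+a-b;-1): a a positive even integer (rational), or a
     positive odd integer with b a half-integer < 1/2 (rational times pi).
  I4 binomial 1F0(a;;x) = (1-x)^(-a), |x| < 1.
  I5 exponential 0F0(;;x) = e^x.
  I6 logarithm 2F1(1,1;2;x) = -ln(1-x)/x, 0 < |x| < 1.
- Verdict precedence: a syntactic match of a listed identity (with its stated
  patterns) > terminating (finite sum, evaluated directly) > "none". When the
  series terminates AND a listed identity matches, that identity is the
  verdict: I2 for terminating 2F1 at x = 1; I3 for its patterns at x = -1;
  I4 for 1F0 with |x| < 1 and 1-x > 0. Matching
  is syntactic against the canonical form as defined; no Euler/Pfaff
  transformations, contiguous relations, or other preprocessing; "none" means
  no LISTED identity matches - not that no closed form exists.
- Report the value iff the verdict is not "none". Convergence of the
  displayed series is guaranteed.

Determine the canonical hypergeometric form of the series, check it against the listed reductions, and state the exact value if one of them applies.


Key observation: with t_0 = 12, the parameter 1/8 appears in both the upper and lower lists and cancels.
Step ratio: r(k) = 1 * (k-10) (k+1/2) / [(k+3/4) (k+1)] - poly over poly, x = 1 from leading terms; C = 12 at k = 0.

x = 1 here; the reduced form reads 2F1, upper {-10, 1/2}, lower {3/4}, C = 12. Verdict: the Chu-Vandermonde identity I2 matches (terminating 2F1 at x = 1 with n = 10, b = 1/2, c = 3/4). Value: 364820/284487.


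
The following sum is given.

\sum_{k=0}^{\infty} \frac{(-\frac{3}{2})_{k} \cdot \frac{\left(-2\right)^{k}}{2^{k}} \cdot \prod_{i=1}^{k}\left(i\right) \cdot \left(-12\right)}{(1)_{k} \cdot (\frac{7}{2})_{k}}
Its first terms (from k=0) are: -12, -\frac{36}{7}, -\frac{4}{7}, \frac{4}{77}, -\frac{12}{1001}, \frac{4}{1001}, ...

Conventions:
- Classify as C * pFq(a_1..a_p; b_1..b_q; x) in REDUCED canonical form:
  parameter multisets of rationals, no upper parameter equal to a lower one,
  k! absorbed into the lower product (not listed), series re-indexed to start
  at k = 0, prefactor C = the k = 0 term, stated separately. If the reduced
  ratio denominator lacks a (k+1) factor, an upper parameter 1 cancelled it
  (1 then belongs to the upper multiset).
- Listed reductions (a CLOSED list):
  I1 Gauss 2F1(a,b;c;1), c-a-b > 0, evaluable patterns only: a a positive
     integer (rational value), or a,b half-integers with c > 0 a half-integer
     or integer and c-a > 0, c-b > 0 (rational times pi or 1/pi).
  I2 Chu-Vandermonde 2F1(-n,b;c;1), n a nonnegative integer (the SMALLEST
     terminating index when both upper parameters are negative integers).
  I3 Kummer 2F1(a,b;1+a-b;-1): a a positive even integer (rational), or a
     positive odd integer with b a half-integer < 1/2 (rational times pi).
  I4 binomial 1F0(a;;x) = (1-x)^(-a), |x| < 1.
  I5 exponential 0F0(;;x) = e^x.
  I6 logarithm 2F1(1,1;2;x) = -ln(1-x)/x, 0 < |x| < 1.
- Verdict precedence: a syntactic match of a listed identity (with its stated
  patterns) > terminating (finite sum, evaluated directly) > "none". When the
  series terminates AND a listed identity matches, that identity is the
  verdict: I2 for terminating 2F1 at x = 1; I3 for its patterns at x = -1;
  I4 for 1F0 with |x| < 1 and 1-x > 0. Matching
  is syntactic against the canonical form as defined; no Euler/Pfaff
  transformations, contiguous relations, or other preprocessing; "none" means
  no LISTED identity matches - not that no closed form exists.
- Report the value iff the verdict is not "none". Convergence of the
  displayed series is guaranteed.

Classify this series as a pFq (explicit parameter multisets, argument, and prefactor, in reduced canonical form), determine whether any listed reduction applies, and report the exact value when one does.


The tell: t_0 = -12 here, and (1)_k (C = -12) is k! itself.
Step ratio: r(k) = -1 * (k-\frac{3}{2}) (k+1) / [(k+\frac{7}{2}) (k+1)] - rational; roots negated = parameters, x = -1, C = -12.

At argument -1: a 2F1 with upper {-\frac{3}{2}, 1}, lower {\frac{7}{2}}, scaled by C = -12. Verdict: this is the Kummer evaluation I3 (x = -1; c = \frac{7}{2} equals 1+a-b for upper {-\frac{3}{2}, 1}: listed pattern). Value: \left(-\frac{45}{8}\right) \cdot \pi.


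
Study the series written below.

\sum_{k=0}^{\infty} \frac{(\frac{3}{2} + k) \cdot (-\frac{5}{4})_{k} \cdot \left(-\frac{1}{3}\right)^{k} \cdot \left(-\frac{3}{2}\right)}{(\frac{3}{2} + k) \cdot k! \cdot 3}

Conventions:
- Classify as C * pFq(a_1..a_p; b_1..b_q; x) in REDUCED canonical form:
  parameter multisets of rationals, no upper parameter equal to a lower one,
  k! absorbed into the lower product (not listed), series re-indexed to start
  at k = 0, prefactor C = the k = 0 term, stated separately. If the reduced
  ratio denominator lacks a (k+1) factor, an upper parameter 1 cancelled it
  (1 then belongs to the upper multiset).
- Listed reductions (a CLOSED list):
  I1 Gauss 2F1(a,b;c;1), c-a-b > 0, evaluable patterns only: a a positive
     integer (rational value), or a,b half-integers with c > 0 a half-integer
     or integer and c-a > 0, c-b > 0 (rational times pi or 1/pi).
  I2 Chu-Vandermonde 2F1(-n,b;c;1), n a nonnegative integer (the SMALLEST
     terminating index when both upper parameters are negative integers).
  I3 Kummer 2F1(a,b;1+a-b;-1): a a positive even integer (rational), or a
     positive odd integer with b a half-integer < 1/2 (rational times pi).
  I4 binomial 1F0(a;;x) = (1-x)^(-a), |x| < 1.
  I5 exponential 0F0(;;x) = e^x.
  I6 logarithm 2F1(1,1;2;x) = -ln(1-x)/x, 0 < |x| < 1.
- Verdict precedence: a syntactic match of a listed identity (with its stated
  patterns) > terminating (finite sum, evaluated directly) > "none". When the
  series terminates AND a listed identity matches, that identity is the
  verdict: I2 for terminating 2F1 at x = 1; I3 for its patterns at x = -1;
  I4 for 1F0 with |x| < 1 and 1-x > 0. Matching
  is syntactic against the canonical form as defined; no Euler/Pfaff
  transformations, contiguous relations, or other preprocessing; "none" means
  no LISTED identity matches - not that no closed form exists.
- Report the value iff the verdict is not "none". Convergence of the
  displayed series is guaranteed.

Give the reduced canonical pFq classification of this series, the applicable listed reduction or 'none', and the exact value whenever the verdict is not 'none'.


Structural cue: t_0 = -\frac{1}{2} here, and the constant factors (C = -1/2) combine into one prefactor.
Ratio: r(k) = -\frac{1}{3} * (k-\frac{5}{4}) / [(k+1)] - rational in k, leading ratio -\frac{1}{3}; with t_0 = -\frac{1}{2}, classification follows.

At argument -\frac{1}{3}: a 1F0 with upper {-\frac{5}{4}}, lower {-}, scaled by C = -\frac{1}{2}. Verdict (x = -\frac{1}{3}): the I4 binomial reduction applies (the 1F0 binomial series: exponent 5/4, x = -\frac{1}{3}). Value: \left(-\frac{1}{2}\right) \cdot \left(\frac{4}{3}\right)^{\frac{5}{4}}.


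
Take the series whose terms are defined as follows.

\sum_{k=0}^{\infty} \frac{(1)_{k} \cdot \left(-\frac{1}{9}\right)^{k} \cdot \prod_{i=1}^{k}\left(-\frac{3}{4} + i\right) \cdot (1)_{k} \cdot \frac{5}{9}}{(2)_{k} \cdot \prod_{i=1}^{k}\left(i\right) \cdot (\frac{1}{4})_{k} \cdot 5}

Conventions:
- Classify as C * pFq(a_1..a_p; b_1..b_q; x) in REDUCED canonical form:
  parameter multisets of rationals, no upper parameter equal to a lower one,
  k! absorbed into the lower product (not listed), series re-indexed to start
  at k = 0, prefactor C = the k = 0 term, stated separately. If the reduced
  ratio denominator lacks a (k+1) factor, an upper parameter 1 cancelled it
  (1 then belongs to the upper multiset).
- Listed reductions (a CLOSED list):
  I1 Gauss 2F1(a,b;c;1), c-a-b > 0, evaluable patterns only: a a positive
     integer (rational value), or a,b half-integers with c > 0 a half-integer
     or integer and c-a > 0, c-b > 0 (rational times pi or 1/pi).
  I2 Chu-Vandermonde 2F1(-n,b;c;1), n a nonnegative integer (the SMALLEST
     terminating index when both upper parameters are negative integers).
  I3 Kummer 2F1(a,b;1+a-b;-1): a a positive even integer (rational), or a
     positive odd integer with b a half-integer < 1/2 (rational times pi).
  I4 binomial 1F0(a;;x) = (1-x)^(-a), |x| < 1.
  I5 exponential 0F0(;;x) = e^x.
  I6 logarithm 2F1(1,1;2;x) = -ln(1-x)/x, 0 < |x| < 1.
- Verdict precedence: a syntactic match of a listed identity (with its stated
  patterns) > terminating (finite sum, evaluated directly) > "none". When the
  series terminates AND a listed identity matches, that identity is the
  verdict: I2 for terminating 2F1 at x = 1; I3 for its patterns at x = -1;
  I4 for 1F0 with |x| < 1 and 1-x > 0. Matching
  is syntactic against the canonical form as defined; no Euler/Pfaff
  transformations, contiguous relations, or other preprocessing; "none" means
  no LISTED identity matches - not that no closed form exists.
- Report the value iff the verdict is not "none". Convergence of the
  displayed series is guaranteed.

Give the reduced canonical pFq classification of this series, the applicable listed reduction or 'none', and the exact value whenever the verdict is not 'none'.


x = -\frac{1}{9} here; the reduced form reads 2F1, upper {1, 1}, lower {2}, C = \frac{1}{9}. Verdict: the logarithmic series (I6) matches (the logarithm: parameters (1,1;2), x = -\frac{1}{9}). Exact value: \ln\left(\frac{10}{9}\right).

Key observation: x = -\frac{1}{9} and the constant factors (C = 1/9) combine into one prefactor.
Adjacent-term ratio: r(k) = -\frac{1}{9} * (k+1) (k+1) / [(k+2) (k+1)] - rational in k, leading ratio -\frac{1}{9}; with t_0 = \frac{1}{9}, classification follows.


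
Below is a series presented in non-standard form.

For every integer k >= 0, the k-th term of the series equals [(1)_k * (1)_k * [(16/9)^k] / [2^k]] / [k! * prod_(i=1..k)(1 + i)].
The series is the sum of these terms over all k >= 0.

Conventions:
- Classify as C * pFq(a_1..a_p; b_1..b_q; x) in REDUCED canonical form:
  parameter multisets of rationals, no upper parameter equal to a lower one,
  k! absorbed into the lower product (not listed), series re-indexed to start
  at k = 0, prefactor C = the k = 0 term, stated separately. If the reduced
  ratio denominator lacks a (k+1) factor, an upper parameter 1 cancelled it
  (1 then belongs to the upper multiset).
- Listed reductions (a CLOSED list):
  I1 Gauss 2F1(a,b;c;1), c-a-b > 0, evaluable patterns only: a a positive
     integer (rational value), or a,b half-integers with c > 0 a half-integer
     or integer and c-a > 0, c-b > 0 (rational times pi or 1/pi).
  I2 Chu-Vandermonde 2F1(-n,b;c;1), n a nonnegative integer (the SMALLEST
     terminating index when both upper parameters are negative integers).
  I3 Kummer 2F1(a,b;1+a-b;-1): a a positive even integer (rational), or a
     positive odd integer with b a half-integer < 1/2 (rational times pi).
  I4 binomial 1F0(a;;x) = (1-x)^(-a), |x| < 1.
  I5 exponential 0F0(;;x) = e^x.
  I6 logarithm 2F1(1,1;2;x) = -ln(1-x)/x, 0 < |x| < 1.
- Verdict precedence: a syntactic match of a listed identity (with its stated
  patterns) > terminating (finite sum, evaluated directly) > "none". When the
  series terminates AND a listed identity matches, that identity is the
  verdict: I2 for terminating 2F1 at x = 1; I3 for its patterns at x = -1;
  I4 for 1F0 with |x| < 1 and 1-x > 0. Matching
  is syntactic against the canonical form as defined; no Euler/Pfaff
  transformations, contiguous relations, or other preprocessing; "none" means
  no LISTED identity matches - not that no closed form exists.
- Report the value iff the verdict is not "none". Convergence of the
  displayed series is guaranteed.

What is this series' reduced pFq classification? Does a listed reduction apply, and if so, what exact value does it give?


Canonical form: C = 1 times 2F1 with upper {1, 1}, lower {2}, x = 8/9. Verdict (x = 8/9): the logarithmic series (I6) applies (the logarithm: parameters (1,1;2), x = 8/9). Its exact value is (-9/8) * ln(1/9).

The tell: t_0 = 1 here, and the lower running product (prefactor 1) is a rising factorial.
Consecutive-term ratio: r(k) = (8/9) * (k+1) (k+1) / [(k+2) (k+1)] - rational in k, leading ratio (8/9); with t_0 = 1, classification follows.


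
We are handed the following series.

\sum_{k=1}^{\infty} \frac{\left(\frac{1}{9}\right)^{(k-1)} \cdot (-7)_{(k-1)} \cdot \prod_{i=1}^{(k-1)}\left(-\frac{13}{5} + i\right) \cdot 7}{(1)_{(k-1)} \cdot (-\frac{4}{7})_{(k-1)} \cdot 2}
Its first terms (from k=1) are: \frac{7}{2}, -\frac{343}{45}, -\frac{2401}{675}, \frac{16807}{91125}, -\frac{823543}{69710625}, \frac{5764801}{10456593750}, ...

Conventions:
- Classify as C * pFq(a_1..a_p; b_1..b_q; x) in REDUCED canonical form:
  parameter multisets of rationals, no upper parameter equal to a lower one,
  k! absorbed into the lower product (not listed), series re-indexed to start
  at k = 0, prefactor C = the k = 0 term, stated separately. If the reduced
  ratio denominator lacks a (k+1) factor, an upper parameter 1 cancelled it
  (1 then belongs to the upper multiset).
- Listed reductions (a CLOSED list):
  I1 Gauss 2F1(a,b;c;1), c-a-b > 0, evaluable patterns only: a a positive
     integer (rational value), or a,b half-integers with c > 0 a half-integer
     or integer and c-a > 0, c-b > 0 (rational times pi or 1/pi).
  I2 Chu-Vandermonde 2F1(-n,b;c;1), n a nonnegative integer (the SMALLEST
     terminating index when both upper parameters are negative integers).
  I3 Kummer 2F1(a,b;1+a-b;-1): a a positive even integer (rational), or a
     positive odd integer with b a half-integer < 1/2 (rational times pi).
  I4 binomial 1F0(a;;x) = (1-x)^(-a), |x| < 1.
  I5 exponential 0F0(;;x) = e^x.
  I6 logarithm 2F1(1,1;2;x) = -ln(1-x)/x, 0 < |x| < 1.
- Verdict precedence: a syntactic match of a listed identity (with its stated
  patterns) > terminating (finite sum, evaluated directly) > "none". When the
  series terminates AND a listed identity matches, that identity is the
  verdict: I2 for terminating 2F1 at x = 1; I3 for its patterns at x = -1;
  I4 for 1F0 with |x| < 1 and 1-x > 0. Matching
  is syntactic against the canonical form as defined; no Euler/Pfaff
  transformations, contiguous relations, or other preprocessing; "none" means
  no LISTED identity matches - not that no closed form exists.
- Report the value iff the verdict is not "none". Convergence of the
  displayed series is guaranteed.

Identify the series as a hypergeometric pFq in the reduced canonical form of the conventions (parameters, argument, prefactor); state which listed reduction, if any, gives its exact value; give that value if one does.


Prefactor \frac{7}{2}, argument \frac{1}{9}: 2F1 with upper {-7, -\frac{8}{5}} over lower {-\frac{4}{7}}. Verdict: terminating at k = 7: the factor (-7)_k kills every later term; summing the 8 survivors is exact. Hence: -\frac{140422292559517843}{18707761170703125}.

First insight: x = \frac{1}{9} and the constant factors (C = 7/2) combine into one prefactor.
Consecutive-term ratio: r(k) = \frac{1}{9} * (k-7) (k-\frac{8}{5}) / [(k-\frac{4}{7}) (k+1)] - rational in k. x = \frac{1}{9}; t_0 = \frac{7}{2}; negate the roots.
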